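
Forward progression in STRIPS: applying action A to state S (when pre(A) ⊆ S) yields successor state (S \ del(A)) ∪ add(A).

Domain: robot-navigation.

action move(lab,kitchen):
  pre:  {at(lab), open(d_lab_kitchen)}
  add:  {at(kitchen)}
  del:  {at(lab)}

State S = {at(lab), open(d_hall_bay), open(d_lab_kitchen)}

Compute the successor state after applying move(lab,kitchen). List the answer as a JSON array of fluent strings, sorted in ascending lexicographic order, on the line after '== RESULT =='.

Progress:
  pre ⊆ S: {at(lab), open(d_lab_kitchen)} ⊆ S  — applicable
  S \ del = {open(d_hall_bay), open(d_lab_kitchen)}
  ∪ add   = {at(kitchen), open(d_hall_bay), open(d_lab_kitchen)}

== RESULT ==
["at(kitchen)", "open(d_hall_bay)", "open(d_lab_kitchen)"]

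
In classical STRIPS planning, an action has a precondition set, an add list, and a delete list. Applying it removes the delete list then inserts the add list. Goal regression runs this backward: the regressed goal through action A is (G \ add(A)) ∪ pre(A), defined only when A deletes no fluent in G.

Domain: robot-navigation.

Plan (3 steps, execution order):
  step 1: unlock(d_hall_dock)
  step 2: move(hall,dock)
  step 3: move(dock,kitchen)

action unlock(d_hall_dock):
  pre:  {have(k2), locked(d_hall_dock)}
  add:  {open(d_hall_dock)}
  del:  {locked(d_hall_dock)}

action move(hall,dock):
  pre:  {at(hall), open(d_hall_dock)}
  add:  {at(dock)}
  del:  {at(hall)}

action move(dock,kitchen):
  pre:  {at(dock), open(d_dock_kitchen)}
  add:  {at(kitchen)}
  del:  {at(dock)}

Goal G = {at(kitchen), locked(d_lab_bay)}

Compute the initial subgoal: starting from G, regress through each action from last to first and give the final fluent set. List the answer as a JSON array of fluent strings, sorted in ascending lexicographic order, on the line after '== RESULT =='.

Regress step by step:
  through step 3 (move(dock,kitchen)): drop {at(kitchen)}, keep {locked(d_lab_bay)}, require {at(dock), open(d_dock_kitchen)}
    → {at(dock), locked(d_lab_bay), open(d_dock_kitchen)}
  through step 2 (move(hall,dock)): drop {at(dock)}, keep {locked(d_lab_bay), open(d_dock_kitchen)}, require {at(hall), open(d_hall_dock)}
    → {at(hall), locked(d_lab_bay), open(d_dock_kitchen), open(d_hall_dock)}
  through step 1 (unlock(d_hall_dock)): drop {open(d_hall_dock)}, keep {at(hall), locked(d_lab_bay), open(d_dock_kitchen)}, require {have(k2), locked(d_hall_dock)}
    → {at(hall), have(k2), locked(d_hall_dock), locked(d_lab_bay), open(d_dock_kitchen)}

== RESULT ==
["at(hall)", "have(k2)", "locked(d_hall_dock)", "locked(d_lab_bay)", "open(d_dock_kitchen)"]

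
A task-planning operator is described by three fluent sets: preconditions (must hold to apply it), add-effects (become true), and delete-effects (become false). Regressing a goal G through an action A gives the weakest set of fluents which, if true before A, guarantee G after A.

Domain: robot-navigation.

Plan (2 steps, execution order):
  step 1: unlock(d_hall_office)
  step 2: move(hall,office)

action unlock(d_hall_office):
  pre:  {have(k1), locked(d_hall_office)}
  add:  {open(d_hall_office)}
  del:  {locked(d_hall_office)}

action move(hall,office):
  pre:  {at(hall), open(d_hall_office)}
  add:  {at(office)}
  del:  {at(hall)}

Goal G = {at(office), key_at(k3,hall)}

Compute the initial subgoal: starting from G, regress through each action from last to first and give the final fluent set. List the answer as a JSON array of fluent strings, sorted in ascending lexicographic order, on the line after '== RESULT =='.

Work backward from the goal:
  through step 2 (move(hall,office)): drop {at(office)}, keep {key_at(k3,hall)}, require {at(hall), open(d_hall_office)}
    → {at(hall), key_at(k3,hall), open(d_hall_office)}
  through step 1 (unlock(d_hall_office)): drop {open(d_hall_office)}, keep {at(hall), key_at(k3,hall)}, require {have(k1), locked(d_hall_office)}
    → {at(hall), have(k1), key_at(k3,hall), locked(d_hall_office)}

== RESULT ==
["at(hall)", "have(k1)", "key_at(k3,hall)", "locked(d_hall_office)"]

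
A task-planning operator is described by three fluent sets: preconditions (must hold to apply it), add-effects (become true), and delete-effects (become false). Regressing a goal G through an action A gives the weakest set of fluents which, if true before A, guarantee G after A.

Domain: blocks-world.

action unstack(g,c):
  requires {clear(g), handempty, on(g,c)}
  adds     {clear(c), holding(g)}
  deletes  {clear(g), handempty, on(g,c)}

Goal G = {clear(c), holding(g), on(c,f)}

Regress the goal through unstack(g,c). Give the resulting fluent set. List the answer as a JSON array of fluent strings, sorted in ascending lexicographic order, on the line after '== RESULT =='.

Compute (G \ add) ∪ pre:
  G ∩ del = {}  (empty — regression defined)
  G \ add = {clear(c), holding(g), on(c,f)} \ {clear(c), holding(g)} = {on(c,f)}
  ∪ pre   = {on(c,f)} ∪ {clear(g), handempty, on(g,c)}
          = {clear(g), handempty, on(c,f), on(g,c)}

== RESULT ==
["clear(g)", "handempty", "on(c,f)", "on(g,c)"]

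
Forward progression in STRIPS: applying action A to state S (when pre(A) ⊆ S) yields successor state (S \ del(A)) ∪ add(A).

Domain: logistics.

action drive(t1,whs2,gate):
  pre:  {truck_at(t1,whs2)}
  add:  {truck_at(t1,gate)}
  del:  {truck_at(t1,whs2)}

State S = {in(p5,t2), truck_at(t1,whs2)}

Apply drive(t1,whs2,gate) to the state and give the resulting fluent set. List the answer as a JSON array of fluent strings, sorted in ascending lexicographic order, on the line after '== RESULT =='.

Compute (S \ del) ∪ add:
  pre ⊆ S: {truck_at(t1,whs2)} ⊆ S  — applicable
  S \ del = {in(p5,t2)}
  ∪ add   = {in(p5,t2), truck_at(t1,gate)}

== RESULT ==
["in(p5,t2)", "truck_at(t1,gate)"]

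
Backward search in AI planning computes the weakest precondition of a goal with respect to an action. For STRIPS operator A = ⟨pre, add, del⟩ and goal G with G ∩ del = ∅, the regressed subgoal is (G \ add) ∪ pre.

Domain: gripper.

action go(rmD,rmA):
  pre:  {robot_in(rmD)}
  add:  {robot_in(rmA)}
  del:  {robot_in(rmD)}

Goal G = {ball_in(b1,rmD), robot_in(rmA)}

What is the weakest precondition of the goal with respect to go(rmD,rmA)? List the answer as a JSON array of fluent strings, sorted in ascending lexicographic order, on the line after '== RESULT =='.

Regress:
  G ∩ del = {}  (empty — regression defined)
  G \ add = {ball_in(b1,rmD), robot_in(rmA)} \ {robot_in(rmA)} = {ball_in(b1,rmD)}
  ∪ pre   = {ball_in(b1,rmD)} ∪ {robot_in(rmD)}
          = {ball_in(b1,rmD), robot_in(rmD)}

== RESULT ==
["ball_in(b1,rmD)", "robot_in(rmD)"]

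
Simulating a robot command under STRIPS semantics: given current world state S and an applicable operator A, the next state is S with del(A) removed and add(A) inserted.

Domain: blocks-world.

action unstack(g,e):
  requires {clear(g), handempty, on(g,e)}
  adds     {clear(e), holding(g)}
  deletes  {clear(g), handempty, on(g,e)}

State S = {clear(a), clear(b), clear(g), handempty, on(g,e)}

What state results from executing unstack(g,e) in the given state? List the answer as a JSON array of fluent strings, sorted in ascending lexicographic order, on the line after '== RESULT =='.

Progress:
  pre ⊆ S: {clear(g), handempty, on(g,e)} ⊆ S  — applicable
  S \ del = {clear(a), clear(b)}
  ∪ add   = {clear(a), clear(b), clear(e), holding(g)}

== RESULT ==
["clear(a)", "clear(b)", "clear(e)", "holding(g)"]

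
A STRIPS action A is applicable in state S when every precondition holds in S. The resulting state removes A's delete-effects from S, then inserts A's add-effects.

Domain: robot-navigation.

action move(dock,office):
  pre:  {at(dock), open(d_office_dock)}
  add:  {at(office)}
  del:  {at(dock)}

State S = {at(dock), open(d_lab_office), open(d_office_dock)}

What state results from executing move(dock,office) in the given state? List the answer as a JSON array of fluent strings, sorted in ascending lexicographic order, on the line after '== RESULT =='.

Progress:
  pre ⊆ S: {at(dock), open(d_office_dock)} ⊆ S  — applicable
  S \ del = {open(d_lab_office), open(d_office_dock)}
  ∪ add   = {at(office), open(d_lab_office), open(d_office_dock)}

== RESULT ==
["at(office)", "open(d_lab_office)", "open(d_office_dock)"]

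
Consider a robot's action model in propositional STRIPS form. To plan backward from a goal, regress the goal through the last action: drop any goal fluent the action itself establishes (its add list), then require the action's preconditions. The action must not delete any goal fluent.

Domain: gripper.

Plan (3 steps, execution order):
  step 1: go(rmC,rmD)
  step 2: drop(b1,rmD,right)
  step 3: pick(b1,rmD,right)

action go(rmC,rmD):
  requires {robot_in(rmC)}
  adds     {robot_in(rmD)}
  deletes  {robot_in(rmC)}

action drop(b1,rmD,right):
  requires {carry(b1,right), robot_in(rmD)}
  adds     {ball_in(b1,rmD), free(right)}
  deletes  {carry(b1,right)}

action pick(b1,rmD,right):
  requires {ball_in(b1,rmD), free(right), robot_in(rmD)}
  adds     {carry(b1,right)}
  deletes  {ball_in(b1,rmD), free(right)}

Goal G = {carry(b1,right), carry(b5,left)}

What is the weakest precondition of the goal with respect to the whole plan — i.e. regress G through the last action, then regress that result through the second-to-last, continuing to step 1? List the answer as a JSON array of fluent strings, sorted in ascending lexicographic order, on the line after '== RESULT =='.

Regress step by step:
  through step 3 (pick(b1,rmD,right)): drop {carry(b1,right)}, keep {carry(b5,left)}, require {ball_in(b1,rmD), free(right), robot_in(rmD)}
    → {ball_in(b1,rmD), carry(b5,left), free(right), robot_in(rmD)}
  through step 2 (drop(b1,rmD,right)): drop {ball_in(b1,rmD), free(right)}, keep {carry(b5,left), robot_in(rmD)}, require {carry(b1,right), robot_in(rmD)}
    → {carry(b1,right), carry(b5,left), robot_in(rmD)}
  through step 1 (go(rmC,rmD)): drop {robot_in(rmD)}, keep {carry(b1,right), carry(b5,left)}, require {robot_in(rmC)}
    → {carry(b1,right), carry(b5,left), robot_in(rmC)}

== RESULT ==
["carry(b1,right)", "carry(b5,left)", "robot_in(rmC)"]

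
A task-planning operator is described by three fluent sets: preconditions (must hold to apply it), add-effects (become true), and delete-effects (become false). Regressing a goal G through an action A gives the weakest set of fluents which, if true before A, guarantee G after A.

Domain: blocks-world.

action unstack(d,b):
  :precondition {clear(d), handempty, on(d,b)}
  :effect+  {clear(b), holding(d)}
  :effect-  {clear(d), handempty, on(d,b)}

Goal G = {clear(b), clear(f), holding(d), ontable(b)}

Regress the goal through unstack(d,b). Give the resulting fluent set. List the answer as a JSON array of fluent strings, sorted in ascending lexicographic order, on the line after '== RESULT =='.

Compute (G \ add) ∪ pre:
  G ∩ del = {}  (empty — regression defined)
  G \ add = {clear(b), clear(f), holding(d), ontable(b)} \ {clear(b), holding(d)} = {clear(f), ontable(b)}
  ∪ pre   = {clear(f), ontable(b)} ∪ {clear(d), handempty, on(d,b)}
          = {clear(d), clear(f), handempty, on(d,b), ontable(b)}

== RESULT ==
["clear(d)", "clear(f)", "handempty", "on(d,b)", "ontable(b)"]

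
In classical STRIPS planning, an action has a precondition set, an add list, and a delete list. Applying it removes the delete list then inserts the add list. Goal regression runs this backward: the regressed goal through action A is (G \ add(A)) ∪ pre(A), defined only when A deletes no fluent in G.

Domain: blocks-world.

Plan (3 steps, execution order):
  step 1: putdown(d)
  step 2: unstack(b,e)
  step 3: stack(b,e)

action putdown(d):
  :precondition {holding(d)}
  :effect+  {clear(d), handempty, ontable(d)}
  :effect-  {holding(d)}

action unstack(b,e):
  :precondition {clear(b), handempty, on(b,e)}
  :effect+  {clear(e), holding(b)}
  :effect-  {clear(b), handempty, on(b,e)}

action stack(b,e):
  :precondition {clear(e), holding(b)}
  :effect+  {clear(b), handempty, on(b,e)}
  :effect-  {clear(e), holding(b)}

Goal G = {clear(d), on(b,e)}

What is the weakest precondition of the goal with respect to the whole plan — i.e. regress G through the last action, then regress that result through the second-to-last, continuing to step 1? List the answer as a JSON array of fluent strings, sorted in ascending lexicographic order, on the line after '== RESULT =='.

Regress step by step:
  through step 3 (stack(b,e)): drop {on(b,e)}, keep {clear(d)}, require {clear(e), holding(b)}
    → {clear(d), clear(e), holding(b)}
  through step 2 (unstack(b,e)): drop {clear(e), holding(b)}, keep {clear(d)}, require {clear(b), handempty, on(b,e)}
    → {clear(b), clear(d), handempty, on(b,e)}
  through step 1 (putdown(d)): drop {clear(d), handempty}, keep {clear(b), on(b,e)}, require {holding(d)}
    → {clear(b), holding(d), on(b,e)}

== RESULT ==
["clear(b)", "holding(d)", "on(b,e)"]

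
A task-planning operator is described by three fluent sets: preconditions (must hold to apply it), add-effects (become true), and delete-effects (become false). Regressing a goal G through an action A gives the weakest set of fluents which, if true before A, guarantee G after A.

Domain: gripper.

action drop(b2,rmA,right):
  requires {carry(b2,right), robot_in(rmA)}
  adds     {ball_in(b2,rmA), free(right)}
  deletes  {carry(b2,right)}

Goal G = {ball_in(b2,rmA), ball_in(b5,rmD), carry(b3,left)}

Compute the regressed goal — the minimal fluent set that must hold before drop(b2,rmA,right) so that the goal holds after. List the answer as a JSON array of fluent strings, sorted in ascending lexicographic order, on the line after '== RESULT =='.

Regress:
  G ∩ del = {}  (empty — regression defined)
  G \ add = {ball_in(b2,rmA), ball_in(b5,rmD), carry(b3,left)} \ {ball_in(b2,rmA), free(right)} = {ball_in(b5,rmD), carry(b3,left)}
  ∪ pre   = {ball_in(b5,rmD), carry(b3,left)} ∪ {carry(b2,right), robot_in(rmA)}
          = {ball_in(b5,rmD), carry(b2,right), carry(b3,left), robot_in(rmA)}

== RESULT ==
["ball_in(b5,rmD)", "carry(b2,right)", "carry(b3,left)", "robot_in(rmA)"]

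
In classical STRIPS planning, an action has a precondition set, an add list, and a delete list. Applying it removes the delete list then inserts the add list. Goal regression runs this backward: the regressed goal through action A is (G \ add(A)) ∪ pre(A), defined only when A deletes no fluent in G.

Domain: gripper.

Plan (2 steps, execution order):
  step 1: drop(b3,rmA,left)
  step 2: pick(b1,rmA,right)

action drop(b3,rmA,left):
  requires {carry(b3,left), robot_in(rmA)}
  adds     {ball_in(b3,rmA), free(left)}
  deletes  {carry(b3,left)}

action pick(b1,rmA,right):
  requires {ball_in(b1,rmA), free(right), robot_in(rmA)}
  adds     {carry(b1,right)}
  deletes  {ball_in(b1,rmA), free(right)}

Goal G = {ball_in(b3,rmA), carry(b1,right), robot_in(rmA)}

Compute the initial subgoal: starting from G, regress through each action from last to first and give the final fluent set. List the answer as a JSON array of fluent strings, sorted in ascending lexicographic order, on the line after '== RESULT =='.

Regress step by step:
  through step 2 (pick(b1,rmA,right)): drop {carry(b1,right)}, keep {ball_in(b3,rmA), robot_in(rmA)}, require {ball_in(b1,rmA), free(right), robot_in(rmA)}
    → {ball_in(b1,rmA), ball_in(b3,rmA), free(right), robot_in(rmA)}
  through step 1 (drop(b3,rmA,left)): drop {ball_in(b3,rmA)}, keep {ball_in(b1,rmA), free(right), robot_in(rmA)}, require {carry(b3,left), robot_in(rmA)}
    → {ball_in(b1,rmA), carry(b3,left), free(right), robot_in(rmA)}

== RESULT ==
["ball_in(b1,rmA)", "carry(b3,left)", "free(right)", "robot_in(rmA)"]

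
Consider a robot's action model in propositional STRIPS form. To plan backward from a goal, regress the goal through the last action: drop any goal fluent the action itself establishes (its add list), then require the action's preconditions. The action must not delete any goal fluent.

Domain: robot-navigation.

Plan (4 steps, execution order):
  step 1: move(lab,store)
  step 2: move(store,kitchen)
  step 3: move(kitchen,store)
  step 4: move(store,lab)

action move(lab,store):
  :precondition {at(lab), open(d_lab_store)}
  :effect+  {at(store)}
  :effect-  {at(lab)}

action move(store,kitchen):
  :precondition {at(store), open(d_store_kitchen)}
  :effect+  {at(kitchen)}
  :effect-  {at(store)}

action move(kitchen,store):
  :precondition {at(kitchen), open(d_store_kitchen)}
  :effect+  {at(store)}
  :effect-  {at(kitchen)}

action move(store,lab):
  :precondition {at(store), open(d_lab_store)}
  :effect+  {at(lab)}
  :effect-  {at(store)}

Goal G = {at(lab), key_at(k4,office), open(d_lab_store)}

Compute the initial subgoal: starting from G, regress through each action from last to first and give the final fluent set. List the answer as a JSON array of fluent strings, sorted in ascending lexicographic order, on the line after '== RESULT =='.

Work backward from the goal:
  through step 4 (move(store,lab)): drop {at(lab)}, keep {key_at(k4,office), open(d_lab_store)}, require {at(store), open(d_lab_store)}
    → {at(store), key_at(k4,office), open(d_lab_store)}
  through step 3 (move(kitchen,store)): drop {at(store)}, keep {key_at(k4,office), open(d_lab_store)}, require {at(kitchen), open(d_store_kitchen)}
    → {at(kitchen), key_at(k4,office), open(d_lab_store), open(d_store_kitchen)}
  through step 2 (move(store,kitchen)): drop {at(kitchen)}, keep {key_at(k4,office), open(d_lab_store), open(d_store_kitchen)}, require {at(store), open(d_store_kitchen)}
    → {at(store), key_at(k4,office), open(d_lab_store), open(d_store_kitchen)}
  through step 1 (move(lab,store)): drop {at(store)}, keep {key_at(k4,office), open(d_lab_store), open(d_store_kitchen)}, require {at(lab), open(d_lab_store)}
    → {at(lab), key_at(k4,office), open(d_lab_store), open(d_store_kitchen)}

== RESULT ==
["at(lab)", "key_at(k4,office)", "open(d_lab_store)", "open(d_store_kitchen)"]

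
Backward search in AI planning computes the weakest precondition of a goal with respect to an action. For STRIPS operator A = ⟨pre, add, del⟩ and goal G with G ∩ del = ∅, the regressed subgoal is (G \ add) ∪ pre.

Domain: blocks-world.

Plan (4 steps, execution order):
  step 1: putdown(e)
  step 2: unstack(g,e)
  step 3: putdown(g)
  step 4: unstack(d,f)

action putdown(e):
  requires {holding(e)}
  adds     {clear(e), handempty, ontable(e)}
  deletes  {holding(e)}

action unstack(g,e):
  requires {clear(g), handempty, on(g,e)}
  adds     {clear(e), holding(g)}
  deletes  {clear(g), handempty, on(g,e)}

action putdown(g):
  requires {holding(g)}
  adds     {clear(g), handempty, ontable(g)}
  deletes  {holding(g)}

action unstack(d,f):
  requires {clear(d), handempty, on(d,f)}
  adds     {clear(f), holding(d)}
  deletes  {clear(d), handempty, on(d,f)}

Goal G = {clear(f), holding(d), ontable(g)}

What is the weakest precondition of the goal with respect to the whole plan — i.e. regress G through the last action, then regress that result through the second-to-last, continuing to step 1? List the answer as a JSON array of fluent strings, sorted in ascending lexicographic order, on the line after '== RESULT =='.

Work backward from the goal:
  through step 4 (unstack(d,f)): drop {clear(f), holding(d)}, keep {ontable(g)}, require {clear(d), handempty, on(d,f)}
    → {clear(d), handempty, on(d,f), ontable(g)}
  through step 3 (putdown(g)): drop {handempty, ontable(g)}, keep {clear(d), on(d,f)}, require {holding(g)}
    → {clear(d), holding(g), on(d,f)}
  through step 2 (unstack(g,e)): drop {holding(g)}, keep {clear(d), on(d,f)}, require {clear(g), handempty, on(g,e)}
    → {clear(d), clear(g), handempty, on(d,f), on(g,e)}
  through step 1 (putdown(e)): drop {handempty}, keep {clear(d), clear(g), on(d,f), on(g,e)}, require {holding(e)}
    → {clear(d), clear(g), holding(e), on(d,f), on(g,e)}

== RESULT ==
["clear(d)", "clear(g)", "holding(e)", "on(d,f)", "on(g,e)"]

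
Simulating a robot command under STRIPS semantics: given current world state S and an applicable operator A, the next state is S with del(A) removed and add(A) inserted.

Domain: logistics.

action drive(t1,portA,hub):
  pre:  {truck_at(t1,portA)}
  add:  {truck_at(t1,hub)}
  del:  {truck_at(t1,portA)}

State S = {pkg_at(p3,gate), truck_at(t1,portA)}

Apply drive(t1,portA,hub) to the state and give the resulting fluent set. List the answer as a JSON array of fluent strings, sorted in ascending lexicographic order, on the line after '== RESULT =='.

Progress:
  pre ⊆ S: {truck_at(t1,portA)} ⊆ S  — applicable
  S \ del = {pkg_at(p3,gate)}
  ∪ add   = {pkg_at(p3,gate), truck_at(t1,hub)}

== RESULT ==
["pkg_at(p3,gate)", "truck_at(t1,hub)"]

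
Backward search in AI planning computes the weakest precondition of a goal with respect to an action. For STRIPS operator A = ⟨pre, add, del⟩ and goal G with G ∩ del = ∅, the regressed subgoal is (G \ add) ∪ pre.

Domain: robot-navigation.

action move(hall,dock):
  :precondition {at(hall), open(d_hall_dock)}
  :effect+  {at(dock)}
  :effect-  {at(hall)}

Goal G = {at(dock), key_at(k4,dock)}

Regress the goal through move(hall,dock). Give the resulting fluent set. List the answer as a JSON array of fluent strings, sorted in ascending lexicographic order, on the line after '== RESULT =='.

Regress:
  G ∩ del = {}  (empty — regression defined)
  G \ add = {at(dock), key_at(k4,dock)} \ {at(dock)} = {key_at(k4,dock)}
  ∪ pre   = {key_at(k4,dock)} ∪ {at(hall), open(d_hall_dock)}
          = {at(hall), key_at(k4,dock), open(d_hall_dock)}

== RESULT ==
["at(hall)", "key_at(k4,dock)", "open(d_hall_dock)"]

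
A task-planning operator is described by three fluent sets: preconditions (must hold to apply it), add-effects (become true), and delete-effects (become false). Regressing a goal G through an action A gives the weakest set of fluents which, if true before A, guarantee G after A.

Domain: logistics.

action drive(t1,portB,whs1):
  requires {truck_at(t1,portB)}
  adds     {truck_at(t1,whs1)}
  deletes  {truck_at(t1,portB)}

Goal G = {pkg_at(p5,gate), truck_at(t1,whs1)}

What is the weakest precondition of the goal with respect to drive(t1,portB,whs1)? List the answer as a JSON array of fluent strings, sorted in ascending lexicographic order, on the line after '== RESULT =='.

Compute (G \ add) ∪ pre:
  G ∩ del = {}  (empty — regression defined)
  G \ add = {pkg_at(p5,gate), truck_at(t1,whs1)} \ {truck_at(t1,whs1)} = {pkg_at(p5,gate)}
  ∪ pre   = {pkg_at(p5,gate)} ∪ {truck_at(t1,portB)}
          = {pkg_at(p5,gate), truck_at(t1,portB)}

== RESULT ==
["pkg_at(p5,gate)", "truck_at(t1,portB)"]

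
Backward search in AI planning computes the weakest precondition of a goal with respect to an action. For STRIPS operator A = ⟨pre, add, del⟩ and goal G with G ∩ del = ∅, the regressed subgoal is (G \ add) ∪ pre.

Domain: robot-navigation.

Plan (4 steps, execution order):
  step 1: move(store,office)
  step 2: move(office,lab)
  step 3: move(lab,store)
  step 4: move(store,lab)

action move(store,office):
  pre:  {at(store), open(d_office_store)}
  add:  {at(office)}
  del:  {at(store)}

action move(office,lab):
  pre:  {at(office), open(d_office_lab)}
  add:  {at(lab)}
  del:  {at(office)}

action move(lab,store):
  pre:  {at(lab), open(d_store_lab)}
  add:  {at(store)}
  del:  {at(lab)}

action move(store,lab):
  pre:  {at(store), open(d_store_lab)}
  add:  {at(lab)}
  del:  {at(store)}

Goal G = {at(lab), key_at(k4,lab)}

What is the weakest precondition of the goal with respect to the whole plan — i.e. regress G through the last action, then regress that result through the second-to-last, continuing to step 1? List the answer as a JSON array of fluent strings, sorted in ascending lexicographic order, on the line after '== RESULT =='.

Work backward from the goal:
  through step 4 (move(store,lab)): drop {at(lab)}, keep {key_at(k4,lab)}, require {at(store), open(d_store_lab)}
    → {at(store), key_at(k4,lab), open(d_store_lab)}
  through step 3 (move(lab,store)): drop {at(store)}, keep {key_at(k4,lab), open(d_store_lab)}, require {at(lab), open(d_store_lab)}
    → {at(lab), key_at(k4,lab), open(d_store_lab)}
  through step 2 (move(office,lab)): drop {at(lab)}, keep {key_at(k4,lab), open(d_store_lab)}, require {at(office), open(d_office_lab)}
    → {at(office), key_at(k4,lab), open(d_office_lab), open(d_store_lab)}
  through step 1 (move(store,office)): drop {at(office)}, keep {key_at(k4,lab), open(d_office_lab), open(d_store_lab)}, require {at(store), open(d_office_store)}
    → {at(store), key_at(k4,lab), open(d_office_lab), open(d_office_store), open(d_store_lab)}

== RESULT ==
["at(store)", "key_at(k4,lab)", "open(d_office_lab)", "open(d_office_store)", "open(d_store_lab)"]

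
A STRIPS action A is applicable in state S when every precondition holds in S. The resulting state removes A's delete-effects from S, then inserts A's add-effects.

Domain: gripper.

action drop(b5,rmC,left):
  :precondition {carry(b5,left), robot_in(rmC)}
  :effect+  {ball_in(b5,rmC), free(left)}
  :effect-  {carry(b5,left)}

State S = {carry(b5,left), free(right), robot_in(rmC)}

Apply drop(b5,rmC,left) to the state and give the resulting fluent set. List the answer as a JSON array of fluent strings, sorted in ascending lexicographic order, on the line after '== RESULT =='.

Compute (S \ del) ∪ add:
  pre ⊆ S: {carry(b5,left), robot_in(rmC)} ⊆ S  — applicable
  S \ del = {free(right), robot_in(rmC)}
  ∪ add   = {ball_in(b5,rmC), free(left), free(right), robot_in(rmC)}

== RESULT ==
["ball_in(b5,rmC)", "free(left)", "free(right)", "robot_in(rmC)"]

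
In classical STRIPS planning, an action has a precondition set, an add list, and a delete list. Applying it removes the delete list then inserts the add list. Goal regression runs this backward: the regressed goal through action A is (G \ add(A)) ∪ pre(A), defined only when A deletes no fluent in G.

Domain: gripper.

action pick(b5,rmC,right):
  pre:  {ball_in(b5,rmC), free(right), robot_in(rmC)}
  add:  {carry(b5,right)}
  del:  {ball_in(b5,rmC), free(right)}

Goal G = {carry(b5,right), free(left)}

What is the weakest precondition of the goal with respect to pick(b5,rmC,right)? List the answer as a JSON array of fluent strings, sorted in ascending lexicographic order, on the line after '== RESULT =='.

Compute (G \ add) ∪ pre:
  G ∩ del = {}  (empty — regression defined)
  G \ add = {carry(b5,right), free(left)} \ {carry(b5,right)} = {free(left)}
  ∪ pre   = {free(left)} ∪ {ball_in(b5,rmC), free(right), robot_in(rmC)}
          = {ball_in(b5,rmC), free(left), free(right), robot_in(rmC)}

== RESULT ==
["ball_in(b5,rmC)", "free(left)", "free(right)", "robot_in(rmC)"]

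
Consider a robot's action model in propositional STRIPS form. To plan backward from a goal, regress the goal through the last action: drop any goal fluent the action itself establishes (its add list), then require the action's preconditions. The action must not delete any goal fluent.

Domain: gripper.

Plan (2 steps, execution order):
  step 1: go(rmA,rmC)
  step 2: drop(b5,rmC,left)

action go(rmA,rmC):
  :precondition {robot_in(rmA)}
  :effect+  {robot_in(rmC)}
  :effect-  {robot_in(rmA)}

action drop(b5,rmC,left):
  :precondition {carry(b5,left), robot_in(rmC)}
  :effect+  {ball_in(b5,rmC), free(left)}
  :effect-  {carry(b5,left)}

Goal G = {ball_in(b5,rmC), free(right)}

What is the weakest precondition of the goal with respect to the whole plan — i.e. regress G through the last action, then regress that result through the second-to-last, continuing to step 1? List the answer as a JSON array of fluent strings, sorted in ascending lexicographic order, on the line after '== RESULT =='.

Work backward from the goal:
  through step 2 (drop(b5,rmC,left)): drop {ball_in(b5,rmC)}, keep {free(right)}, require {carry(b5,left), robot_in(rmC)}
    → {carry(b5,left), free(right), robot_in(rmC)}
  through step 1 (go(rmA,rmC)): drop {robot_in(rmC)}, keep {carry(b5,left), free(right)}, require {robot_in(rmA)}
    → {carry(b5,left), free(right), robot_in(rmA)}

== RESULT ==
["carry(b5,left)", "free(right)", "robot_in(rmA)"]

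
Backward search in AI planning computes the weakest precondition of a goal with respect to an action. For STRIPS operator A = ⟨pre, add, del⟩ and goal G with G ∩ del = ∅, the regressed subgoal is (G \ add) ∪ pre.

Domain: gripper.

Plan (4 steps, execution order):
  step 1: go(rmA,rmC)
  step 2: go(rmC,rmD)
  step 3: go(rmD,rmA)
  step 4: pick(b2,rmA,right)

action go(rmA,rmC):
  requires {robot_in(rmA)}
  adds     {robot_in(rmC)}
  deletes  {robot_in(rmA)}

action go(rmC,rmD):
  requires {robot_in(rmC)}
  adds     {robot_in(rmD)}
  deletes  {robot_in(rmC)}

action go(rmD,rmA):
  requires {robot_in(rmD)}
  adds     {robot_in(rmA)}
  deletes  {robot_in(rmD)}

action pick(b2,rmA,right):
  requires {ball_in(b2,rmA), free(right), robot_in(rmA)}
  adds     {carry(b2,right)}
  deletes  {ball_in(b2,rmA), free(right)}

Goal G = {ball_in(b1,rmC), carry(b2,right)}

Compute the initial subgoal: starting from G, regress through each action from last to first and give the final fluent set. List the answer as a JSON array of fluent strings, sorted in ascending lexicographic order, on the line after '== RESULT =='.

Regress step by step:
  through step 4 (pick(b2,rmA,right)): drop {carry(b2,right)}, keep {ball_in(b1,rmC)}, require {ball_in(b2,rmA), free(right), robot_in(rmA)}
    → {ball_in(b1,rmC), ball_in(b2,rmA), free(right), robot_in(rmA)}
  through step 3 (go(rmD,rmA)): drop {robot_in(rmA)}, keep {ball_in(b1,rmC), ball_in(b2,rmA), free(right)}, require {robot_in(rmD)}
    → {ball_in(b1,rmC), ball_in(b2,rmA), free(right), robot_in(rmD)}
  through step 2 (go(rmC,rmD)): drop {robot_in(rmD)}, keep {ball_in(b1,rmC), ball_in(b2,rmA), free(right)}, require {robot_in(rmC)}
    → {ball_in(b1,rmC), ball_in(b2,rmA), free(right), robot_in(rmC)}
  through step 1 (go(rmA,rmC)): drop {robot_in(rmC)}, keep {ball_in(b1,rmC), ball_in(b2,rmA), free(right)}, require {robot_in(rmA)}
    → {ball_in(b1,rmC), ball_in(b2,rmA), free(right), robot_in(rmA)}

== RESULT ==
["ball_in(b1,rmC)", "ball_in(b2,rmA)", "free(right)", "robot_in(rmA)"]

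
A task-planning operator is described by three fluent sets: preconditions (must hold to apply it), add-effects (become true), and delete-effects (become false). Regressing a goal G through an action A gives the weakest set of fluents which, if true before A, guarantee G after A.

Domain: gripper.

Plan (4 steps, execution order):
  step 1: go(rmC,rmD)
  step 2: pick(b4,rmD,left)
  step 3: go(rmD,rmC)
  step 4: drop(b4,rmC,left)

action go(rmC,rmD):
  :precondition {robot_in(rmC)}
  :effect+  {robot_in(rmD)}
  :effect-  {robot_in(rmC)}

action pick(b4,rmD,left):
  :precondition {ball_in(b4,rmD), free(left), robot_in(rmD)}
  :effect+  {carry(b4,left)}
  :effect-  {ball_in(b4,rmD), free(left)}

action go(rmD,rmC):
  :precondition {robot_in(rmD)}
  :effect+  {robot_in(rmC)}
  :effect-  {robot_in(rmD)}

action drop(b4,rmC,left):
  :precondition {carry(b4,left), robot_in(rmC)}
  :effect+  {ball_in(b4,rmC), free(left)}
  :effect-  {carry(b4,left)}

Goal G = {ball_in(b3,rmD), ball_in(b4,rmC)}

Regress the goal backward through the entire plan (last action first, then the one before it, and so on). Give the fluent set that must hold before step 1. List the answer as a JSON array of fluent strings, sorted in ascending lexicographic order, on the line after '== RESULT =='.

Regress step by step:
  through step 4 (drop(b4,rmC,left)): drop {ball_in(b4,rmC)}, keep {ball_in(b3,rmD)}, require {carry(b4,left), robot_in(rmC)}
    → {ball_in(b3,rmD), carry(b4,left), robot_in(rmC)}
  through step 3 (go(rmD,rmC)): drop {robot_in(rmC)}, keep {ball_in(b3,rmD), carry(b4,left)}, require {robot_in(rmD)}
    → {ball_in(b3,rmD), carry(b4,left), robot_in(rmD)}
  through step 2 (pick(b4,rmD,left)): drop {carry(b4,left)}, keep {ball_in(b3,rmD), robot_in(rmD)}, require {ball_in(b4,rmD), free(left), robot_in(rmD)}
    → {ball_in(b3,rmD), ball_in(b4,rmD), free(left), robot_in(rmD)}
  through step 1 (go(rmC,rmD)): drop {robot_in(rmD)}, keep {ball_in(b3,rmD), ball_in(b4,rmD), free(left)}, require {robot_in(rmC)}
    → {ball_in(b3,rmD), ball_in(b4,rmD), free(left), robot_in(rmC)}

== RESULT ==
["ball_in(b3,rmD)", "ball_in(b4,rmD)", "free(left)", "robot_in(rmC)"]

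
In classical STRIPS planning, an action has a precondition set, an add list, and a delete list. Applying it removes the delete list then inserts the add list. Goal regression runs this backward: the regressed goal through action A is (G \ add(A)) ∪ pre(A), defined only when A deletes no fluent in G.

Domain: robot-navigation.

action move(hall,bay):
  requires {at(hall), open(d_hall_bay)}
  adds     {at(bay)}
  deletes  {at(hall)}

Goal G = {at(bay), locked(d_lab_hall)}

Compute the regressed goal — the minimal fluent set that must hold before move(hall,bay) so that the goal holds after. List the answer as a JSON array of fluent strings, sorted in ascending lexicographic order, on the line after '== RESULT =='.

Regress:
  G ∩ del = {}  (empty — regression defined)
  G \ add = {at(bay), locked(d_lab_hall)} \ {at(bay)} = {locked(d_lab_hall)}
  ∪ pre   = {locked(d_lab_hall)} ∪ {at(hall), open(d_hall_bay)}
          = {at(hall), locked(d_lab_hall), open(d_hall_bay)}

== RESULT ==
["at(hall)", "locked(d_lab_hall)", "open(d_hall_bay)"]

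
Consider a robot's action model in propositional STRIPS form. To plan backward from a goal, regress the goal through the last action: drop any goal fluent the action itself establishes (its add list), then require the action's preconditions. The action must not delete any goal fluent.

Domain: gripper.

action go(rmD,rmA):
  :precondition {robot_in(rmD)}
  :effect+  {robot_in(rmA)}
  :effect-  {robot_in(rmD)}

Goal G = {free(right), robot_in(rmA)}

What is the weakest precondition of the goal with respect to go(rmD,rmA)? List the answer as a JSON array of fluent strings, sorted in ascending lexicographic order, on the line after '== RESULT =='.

Regress:
  G ∩ del = {}  (empty — regression defined)
  G \ add = {free(right), robot_in(rmA)} \ {robot_in(rmA)} = {free(right)}
  ∪ pre   = {free(right)} ∪ {robot_in(rmD)}
          = {free(right), robot_in(rmD)}

== RESULT ==
["free(right)", "robot_in(rmD)"]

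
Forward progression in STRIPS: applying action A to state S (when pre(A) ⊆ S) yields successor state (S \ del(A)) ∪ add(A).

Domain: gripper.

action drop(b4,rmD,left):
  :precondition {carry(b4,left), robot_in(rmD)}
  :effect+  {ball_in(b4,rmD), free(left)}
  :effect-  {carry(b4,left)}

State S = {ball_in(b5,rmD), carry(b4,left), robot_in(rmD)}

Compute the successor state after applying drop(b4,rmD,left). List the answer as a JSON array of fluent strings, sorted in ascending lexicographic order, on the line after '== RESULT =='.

Compute (S \ del) ∪ add:
  pre ⊆ S: {carry(b4,left), robot_in(rmD)} ⊆ S  — applicable
  S \ del = {ball_in(b5,rmD), robot_in(rmD)}
  ∪ add   = {ball_in(b4,rmD), ball_in(b5,rmD), free(left), robot_in(rmD)}

== RESULT ==
["ball_in(b4,rmD)", "ball_in(b5,rmD)", "free(left)", "robot_in(rmD)"]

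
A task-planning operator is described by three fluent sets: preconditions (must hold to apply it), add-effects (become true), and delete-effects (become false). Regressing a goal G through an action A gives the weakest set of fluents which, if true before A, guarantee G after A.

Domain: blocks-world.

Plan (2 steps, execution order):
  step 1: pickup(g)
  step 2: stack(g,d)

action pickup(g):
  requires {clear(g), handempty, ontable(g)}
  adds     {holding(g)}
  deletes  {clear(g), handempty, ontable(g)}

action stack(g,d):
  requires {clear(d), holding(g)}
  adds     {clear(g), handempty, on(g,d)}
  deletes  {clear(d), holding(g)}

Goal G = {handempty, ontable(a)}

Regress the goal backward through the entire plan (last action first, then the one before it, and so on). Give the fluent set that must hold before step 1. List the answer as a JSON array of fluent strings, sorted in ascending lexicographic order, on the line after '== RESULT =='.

Work backward from the goal:
  through step 2 (stack(g,d)): drop {handempty}, keep {ontable(a)}, require {clear(d), holding(g)}
    → {clear(d), holding(g), ontable(a)}
  through step 1 (pickup(g)): drop {holding(g)}, keep {clear(d), ontable(a)}, require {clear(g), handempty, ontable(g)}
    → {clear(d), clear(g), handempty, ontable(a), ontable(g)}

== RESULT ==
["clear(d)", "clear(g)", "handempty", "ontable(a)", "ontable(g)"]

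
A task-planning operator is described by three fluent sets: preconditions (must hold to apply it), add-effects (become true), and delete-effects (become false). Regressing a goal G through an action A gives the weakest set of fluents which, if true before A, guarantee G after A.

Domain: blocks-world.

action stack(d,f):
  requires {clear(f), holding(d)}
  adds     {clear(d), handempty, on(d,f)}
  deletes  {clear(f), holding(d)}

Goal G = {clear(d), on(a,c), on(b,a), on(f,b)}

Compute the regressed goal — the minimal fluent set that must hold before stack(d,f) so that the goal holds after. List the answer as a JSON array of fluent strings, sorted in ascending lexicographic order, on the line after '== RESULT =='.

Regress:
  G ∩ del = {}  (empty — regression defined)
  G \ add = {clear(d), on(a,c), on(b,a), on(f,b)} \ {clear(d), handempty, on(d,f)} = {on(a,c), on(b,a), on(f,b)}
  ∪ pre   = {on(a,c), on(b,a), on(f,b)} ∪ {clear(f), holding(d)}
          = {clear(f), holding(d), on(a,c), on(b,a), on(f,b)}

== RESULT ==
["clear(f)", "holding(d)", "on(a,c)", "on(b,a)", "on(f,b)"]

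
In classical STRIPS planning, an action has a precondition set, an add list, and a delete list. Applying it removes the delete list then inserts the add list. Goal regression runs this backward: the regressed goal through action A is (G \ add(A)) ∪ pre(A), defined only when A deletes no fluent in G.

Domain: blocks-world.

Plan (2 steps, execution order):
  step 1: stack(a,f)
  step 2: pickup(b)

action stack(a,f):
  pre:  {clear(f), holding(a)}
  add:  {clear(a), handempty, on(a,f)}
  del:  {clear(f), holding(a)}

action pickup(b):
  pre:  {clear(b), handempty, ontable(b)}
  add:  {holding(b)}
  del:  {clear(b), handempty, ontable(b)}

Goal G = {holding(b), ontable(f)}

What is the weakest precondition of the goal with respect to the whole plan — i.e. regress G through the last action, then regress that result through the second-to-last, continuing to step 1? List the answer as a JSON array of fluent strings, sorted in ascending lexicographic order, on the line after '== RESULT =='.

Work backward from the goal:
  through step 2 (pickup(b)): drop {holding(b)}, keep {ontable(f)}, require {clear(b), handempty, ontable(b)}
    → {clear(b), handempty, ontable(b), ontable(f)}
  through step 1 (stack(a,f)): drop {handempty}, keep {clear(b), ontable(b), ontable(f)}, require {clear(f), holding(a)}
    → {clear(b), clear(f), holding(a), ontable(b), ontable(f)}

== RESULT ==
["clear(b)", "clear(f)", "holding(a)", "ontable(b)", "ontable(f)"]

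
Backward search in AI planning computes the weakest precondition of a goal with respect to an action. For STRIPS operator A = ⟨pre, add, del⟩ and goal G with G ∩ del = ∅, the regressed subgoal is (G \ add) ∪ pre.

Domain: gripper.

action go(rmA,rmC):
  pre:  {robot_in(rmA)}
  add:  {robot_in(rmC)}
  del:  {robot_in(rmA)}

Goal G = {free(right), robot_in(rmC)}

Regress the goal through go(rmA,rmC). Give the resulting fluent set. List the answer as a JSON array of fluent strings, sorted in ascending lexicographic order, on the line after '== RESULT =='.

Regress:
  G ∩ del = {}  (empty — regression defined)
  G \ add = {free(right), robot_in(rmC)} \ {robot_in(rmC)} = {free(right)}
  ∪ pre   = {free(right)} ∪ {robot_in(rmA)}
          = {free(right), robot_in(rmA)}

== RESULT ==
["free(right)", "robot_in(rmA)"]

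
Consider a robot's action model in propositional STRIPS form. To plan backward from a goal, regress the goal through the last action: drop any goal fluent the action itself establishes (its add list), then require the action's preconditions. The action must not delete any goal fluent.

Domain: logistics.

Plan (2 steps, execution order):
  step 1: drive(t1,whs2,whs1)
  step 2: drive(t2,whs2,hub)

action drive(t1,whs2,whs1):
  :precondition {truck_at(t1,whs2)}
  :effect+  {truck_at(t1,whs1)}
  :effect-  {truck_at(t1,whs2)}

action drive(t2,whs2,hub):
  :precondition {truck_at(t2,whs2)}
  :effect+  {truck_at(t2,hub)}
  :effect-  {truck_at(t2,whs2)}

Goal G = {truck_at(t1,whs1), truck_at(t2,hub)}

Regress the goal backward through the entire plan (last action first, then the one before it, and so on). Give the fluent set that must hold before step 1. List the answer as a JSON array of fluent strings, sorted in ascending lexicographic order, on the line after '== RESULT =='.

Regress step by step:
  through step 2 (drive(t2,whs2,hub)): drop {truck_at(t2,hub)}, keep {truck_at(t1,whs1)}, require {truck_at(t2,whs2)}
    → {truck_at(t1,whs1), truck_at(t2,whs2)}
  through step 1 (drive(t1,whs2,whs1)): drop {truck_at(t1,whs1)}, keep {truck_at(t2,whs2)}, require {truck_at(t1,whs2)}
    → {truck_at(t1,whs2), truck_at(t2,whs2)}

== RESULT ==
["truck_at(t1,whs2)", "truck_at(t2,whs2)"]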